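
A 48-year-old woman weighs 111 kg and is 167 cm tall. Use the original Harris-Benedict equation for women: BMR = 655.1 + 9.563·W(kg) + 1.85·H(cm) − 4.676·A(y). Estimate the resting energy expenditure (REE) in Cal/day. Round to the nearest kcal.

Harris-Benedict: BMR = 655.1 + 9.563(111) + 1.85(167) − 4.676(48) = 1801.095 kcal/day.

1801 Cal/day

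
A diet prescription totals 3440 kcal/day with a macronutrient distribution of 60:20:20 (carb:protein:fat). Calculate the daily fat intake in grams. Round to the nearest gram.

Fat energy = 20% × 3440 = 688 kcal.
At 9 kcal/g: 688 ÷ 9 = 76.4444 g.

76 g/day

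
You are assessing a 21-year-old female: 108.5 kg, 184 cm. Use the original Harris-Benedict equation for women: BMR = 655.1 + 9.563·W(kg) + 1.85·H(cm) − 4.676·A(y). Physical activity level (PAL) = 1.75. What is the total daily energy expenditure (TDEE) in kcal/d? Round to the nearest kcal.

3386 kcal/d

Harris-Benedict: BMR = 655.1 + 9.563(108.5) + 1.85(184) − 4.676(21) = 1934.8895 kcal/day.
TEE = BMR × activity factor = 1934.8895 × 1.75 = 3386.0566 kcal/day.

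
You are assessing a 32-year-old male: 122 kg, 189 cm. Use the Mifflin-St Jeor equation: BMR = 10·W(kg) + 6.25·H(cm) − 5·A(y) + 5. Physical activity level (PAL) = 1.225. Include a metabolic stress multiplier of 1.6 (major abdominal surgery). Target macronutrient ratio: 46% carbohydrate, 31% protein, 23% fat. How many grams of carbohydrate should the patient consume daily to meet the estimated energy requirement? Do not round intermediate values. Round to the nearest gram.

Mifflin-St Jeor (male): BMR = 10(122) + 6.25(189) − 5(32) + 5 = 1220 + 1181.25 − 160 + 5 = 2246.25 kcal/day.
TEE = 2246.25 × 1.225 = 2751.6563 kcal/day.
With stress factor 1.6: 2751.6563 × 1.6 = 4402.65 kcal/day.
Carbohydrate energy = 46% × 4402.65 = 2025.219 kcal.
Carbohydrate = 2025.219 ÷ 4 kcal/g = 506.3048 g.

506 g/day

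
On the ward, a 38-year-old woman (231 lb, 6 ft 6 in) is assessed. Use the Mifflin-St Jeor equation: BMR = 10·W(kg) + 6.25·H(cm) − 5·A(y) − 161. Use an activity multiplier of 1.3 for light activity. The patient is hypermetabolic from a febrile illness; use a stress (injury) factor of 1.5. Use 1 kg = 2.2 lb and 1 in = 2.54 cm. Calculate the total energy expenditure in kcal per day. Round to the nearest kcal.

3778 kcal per day

Convert to metric: weight = 231 ÷ 2.2 = 105 kg; height = (6×12 + 6) × 2.54 = 78 × 2.54 = 198.12 cm.
Mifflin-St Jeor (female): BMR = 10(105) + 6.25(198.12) − 5(38) − 161 = 1050 + 1238.25 − 190 − 161 = 1937.25 kcal/day.
TEE = BMR × activity factor = 1937.25 × 1.3 = 2518.425 kcal/day.
Apply stress factor: 2518.425 × 1.5 = 3777.6375 kcal/day.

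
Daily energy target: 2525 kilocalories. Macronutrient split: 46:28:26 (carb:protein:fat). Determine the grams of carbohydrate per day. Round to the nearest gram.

290 g/day

Carbohydrate energy = 46% × 2525 = 1161.5 kcal.
At 4 kcal/g: 1161.5 ÷ 4 = 290.375 g.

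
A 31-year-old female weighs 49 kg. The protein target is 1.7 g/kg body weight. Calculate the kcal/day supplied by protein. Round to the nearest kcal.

Protein = 1.7 g/kg × 49 kg = 83.3 g/day.
Protein energy = 83.3 g × 4 kcal/g = 333.2 kcal/day.

333 kcal/day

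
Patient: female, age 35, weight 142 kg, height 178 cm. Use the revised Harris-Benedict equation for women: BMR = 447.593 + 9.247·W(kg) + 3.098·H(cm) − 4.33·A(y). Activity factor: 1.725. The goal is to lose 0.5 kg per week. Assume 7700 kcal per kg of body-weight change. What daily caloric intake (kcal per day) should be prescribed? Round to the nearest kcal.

3177 kcal per day

Harris-Benedict: BMR = 447.593 + 9.247(142) + 3.098(178) − 4.33(35) = 2160.561 kcal/day.
TEE = 2160.561 × 1.725 = 3726.9677 kcal/day.
Required daily deficit = 0.5 × 7700 ÷ 7 = 550 kcal/day.
Target intake = 3726.9677 − 550 = 3176.9677 kcal/day.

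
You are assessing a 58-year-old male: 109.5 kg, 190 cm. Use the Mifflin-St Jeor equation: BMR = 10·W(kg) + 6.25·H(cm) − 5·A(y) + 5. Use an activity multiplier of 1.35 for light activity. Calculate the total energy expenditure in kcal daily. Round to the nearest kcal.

2697 kcal daily

Mifflin-St Jeor (male): BMR = 10(109.5) + 6.25(190) − 5(58) + 5 = 1095 + 1187.5 − 290 + 5 = 1997.5 kcal/day.
TEE = BMR × activity factor = 1997.5 × 1.35 = 2696.625 kcal/day.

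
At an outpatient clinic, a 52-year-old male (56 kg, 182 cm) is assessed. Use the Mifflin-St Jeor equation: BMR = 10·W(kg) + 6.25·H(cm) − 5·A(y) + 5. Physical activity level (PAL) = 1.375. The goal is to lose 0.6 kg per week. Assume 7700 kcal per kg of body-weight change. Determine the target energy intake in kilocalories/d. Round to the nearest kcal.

Mifflin-St Jeor (male): BMR = 10(56) + 6.25(182) − 5(52) + 5 = 560 + 1137.5 − 260 + 5 = 1442.5 kcal/day.
TEE = 1442.5 × 1.375 = 1983.4375 kcal/day.
Required daily deficit = 0.6 × 7700 ÷ 7 = 660 kcal/day.
Target intake = 1983.4375 − 660 = 1323.4375 kcal/day.

1323 kilocalories/d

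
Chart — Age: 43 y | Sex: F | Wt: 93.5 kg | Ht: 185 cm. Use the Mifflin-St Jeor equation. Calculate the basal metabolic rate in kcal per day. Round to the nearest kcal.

1715 kcal per day

Mifflin-St Jeor (female): BMR = 10(93.5) + 6.25(185) − 5(43) − 161 = 935 + 1156.25 − 215 − 161 = 1715.25 kcal/day.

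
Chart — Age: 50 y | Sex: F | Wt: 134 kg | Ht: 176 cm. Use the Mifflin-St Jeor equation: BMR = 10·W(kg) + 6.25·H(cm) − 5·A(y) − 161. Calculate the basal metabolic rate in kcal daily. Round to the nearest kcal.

2029 kcal daily

Mifflin-St Jeor (female): BMR = 10(134) + 6.25(176) − 5(50) − 161 = 1340 + 1100 − 250 − 161 = 2029 kcal/day.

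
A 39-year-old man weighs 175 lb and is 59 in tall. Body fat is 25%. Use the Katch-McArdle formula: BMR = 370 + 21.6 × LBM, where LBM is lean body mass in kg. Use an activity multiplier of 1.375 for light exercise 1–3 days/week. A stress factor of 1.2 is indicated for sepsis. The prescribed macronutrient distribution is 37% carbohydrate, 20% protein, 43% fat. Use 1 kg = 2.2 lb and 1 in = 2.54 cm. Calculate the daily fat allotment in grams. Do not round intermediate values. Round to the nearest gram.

131 g/day

Convert to metric: weight = 175 ÷ 2.2 = 79.5455 kg; height = 59 × 2.54 = 149.86 cm.
LBM = 79.5455 × (1 − 0.25) = 59.6591 kg. Katch-McArdle: BMR = 370 + 21.6 × 59.6591 = 1658.6364 kcal/day.
TEE = 1658.6364 × 1.375 = 2280.625 kcal/day.
With stress factor 1.2: 2280.625 × 1.2 = 2736.75 kcal/day.
Fat energy = 43% × 2736.75 = 1176.8025 kcal.
Fat = 1176.8025 ÷ 9 kcal/g = 130.7558 g.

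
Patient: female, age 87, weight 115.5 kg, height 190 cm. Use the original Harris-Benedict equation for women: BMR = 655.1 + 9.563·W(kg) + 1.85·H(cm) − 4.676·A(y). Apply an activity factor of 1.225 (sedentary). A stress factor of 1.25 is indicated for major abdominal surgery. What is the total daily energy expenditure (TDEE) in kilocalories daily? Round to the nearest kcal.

2610 kilocalories daily

Harris-Benedict: BMR = 655.1 + 9.563(115.5) + 1.85(190) − 4.676(87) = 1704.3145 kcal/day.
TEE = BMR × activity factor = 1704.3145 × 1.225 = 2087.7853 kcal/day.
Apply stress factor: 2087.7853 × 1.25 = 2609.7316 kcal/day.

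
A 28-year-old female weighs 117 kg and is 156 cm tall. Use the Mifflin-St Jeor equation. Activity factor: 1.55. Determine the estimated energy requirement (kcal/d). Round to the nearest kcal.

2858 kcal/d

Mifflin-St Jeor (female): BMR = 10(117) + 6.25(156) − 5(28) − 161 = 1170 + 975 − 140 − 161 = 1844 kcal/day.
TEE = BMR × activity factor = 1844 × 1.55 = 2858.2 kcal/day.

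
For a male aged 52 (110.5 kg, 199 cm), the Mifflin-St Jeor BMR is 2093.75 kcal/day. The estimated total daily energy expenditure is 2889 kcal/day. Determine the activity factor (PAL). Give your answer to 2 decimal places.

Activity factor = TEE ÷ BMR = 2889 ÷ 2093.75 = 1.38.

1.38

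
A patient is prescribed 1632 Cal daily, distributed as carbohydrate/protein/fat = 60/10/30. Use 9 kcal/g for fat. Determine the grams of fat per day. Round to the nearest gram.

54 g/day

Fat energy = 30% × 1632 = 489.6 kcal.
At 9 kcal/g: 489.6 ÷ 9 = 54.4 g.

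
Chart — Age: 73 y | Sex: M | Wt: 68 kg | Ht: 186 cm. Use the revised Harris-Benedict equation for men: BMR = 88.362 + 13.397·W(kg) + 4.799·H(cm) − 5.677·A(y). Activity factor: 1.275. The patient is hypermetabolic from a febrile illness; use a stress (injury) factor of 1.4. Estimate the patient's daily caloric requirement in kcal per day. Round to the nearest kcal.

Harris-Benedict: BMR = 88.362 + 13.397(68) + 4.799(186) − 5.677(73) = 1477.551 kcal/day.
TEE = BMR × activity factor = 1477.551 × 1.275 = 1883.8775 kcal/day.
Apply stress factor: 1883.8775 × 1.4 = 2637.4285 kcal/day.

2637 kcal per day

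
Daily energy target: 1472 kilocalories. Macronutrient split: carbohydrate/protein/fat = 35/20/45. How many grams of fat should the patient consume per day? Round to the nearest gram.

Fat energy = 45% × 1472 = 662.4 kcal.
At 9 kcal/g: 662.4 ÷ 9 = 73.6 g.

74 g/day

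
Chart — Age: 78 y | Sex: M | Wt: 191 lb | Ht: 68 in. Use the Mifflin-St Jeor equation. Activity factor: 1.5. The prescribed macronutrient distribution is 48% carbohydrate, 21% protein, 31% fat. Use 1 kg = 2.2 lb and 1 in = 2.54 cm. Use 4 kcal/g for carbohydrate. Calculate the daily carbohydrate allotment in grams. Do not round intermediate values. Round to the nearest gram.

Convert to metric: weight = 191 ÷ 2.2 = 86.8182 kg; height = 68 × 2.54 = 172.72 cm.
Mifflin-St Jeor (male): BMR = 10(86.8182) + 6.25(172.72) − 5(78) + 5 = 868.1818 + 1079.5 − 390 + 5 = 1562.6818 kcal/day.
TEE = 1562.6818 × 1.5 = 2344.0227 kcal/day.
Carbohydrate energy = 48% × 2344.0227 = 1125.1309 kcal.
Carbohydrate = 1125.1309 ÷ 4 kcal/g = 281.2827 g.

281 g/day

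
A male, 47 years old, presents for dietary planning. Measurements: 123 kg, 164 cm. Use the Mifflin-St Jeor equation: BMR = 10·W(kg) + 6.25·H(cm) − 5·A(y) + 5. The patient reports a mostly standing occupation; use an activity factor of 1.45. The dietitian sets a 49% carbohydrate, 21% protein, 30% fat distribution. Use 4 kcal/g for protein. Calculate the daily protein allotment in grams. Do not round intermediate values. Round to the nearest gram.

Mifflin-St Jeor (male): BMR = 10(123) + 6.25(164) − 5(47) + 5 = 1230 + 1025 − 235 + 5 = 2025 kcal/day.
TEE = 2025 × 1.45 = 2936.25 kcal/day.
Protein energy = 21% × 2936.25 = 616.6125 kcal.
Protein = 616.6125 ÷ 4 kcal/g = 154.1531 g.

154 g/day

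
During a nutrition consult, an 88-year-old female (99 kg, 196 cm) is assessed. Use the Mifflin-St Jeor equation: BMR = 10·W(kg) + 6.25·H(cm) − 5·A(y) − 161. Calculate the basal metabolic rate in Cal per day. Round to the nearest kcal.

1614 Cal per day

Mifflin-St Jeor (female): BMR = 10(99) + 6.25(196) − 5(88) − 161 = 990 + 1225 − 440 − 161 = 1614 kcal/day.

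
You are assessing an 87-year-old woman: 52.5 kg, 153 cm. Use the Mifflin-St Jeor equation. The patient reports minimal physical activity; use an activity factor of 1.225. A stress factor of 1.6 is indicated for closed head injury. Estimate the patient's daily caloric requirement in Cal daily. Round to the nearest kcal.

Mifflin-St Jeor (female): BMR = 10(52.5) + 6.25(153) − 5(87) − 161 = 525 + 956.25 − 435 − 161 = 885.25 kcal/day.
TEE = BMR × activity factor = 885.25 × 1.225 = 1084.4313 kcal/day.
Apply stress factor: 1084.4313 × 1.6 = 1735.09 kcal/day.

1735 Cal daily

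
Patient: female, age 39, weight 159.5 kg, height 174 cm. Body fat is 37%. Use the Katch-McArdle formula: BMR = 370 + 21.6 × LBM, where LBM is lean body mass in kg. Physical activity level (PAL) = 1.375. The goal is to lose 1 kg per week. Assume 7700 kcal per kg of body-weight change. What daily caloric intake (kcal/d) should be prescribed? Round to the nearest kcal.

2393 kcal/d

LBM = 159.5 × (1 − 0.37) = 100.485 kg. Katch-McArdle: BMR = 370 + 21.6 × 100.485 = 2540.476 kcal/day.
TEE = 2540.476 × 1.375 = 3493.1545 kcal/day.
Required daily deficit = 1 × 7700 ÷ 7 = 1100 kcal/day.
Target intake = 3493.1545 − 1100 = 2393.1545 kcal/day.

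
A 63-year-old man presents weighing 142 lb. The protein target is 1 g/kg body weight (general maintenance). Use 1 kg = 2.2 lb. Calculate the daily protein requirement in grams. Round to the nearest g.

65 g/day

Weight in kg = 142 ÷ 2.2 = 64.5455 kg.
Protein = 1 g/kg × 64.5455 kg = 64.5455 g/day.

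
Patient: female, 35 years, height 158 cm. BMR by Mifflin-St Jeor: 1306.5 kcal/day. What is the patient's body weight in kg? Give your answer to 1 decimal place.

65.5 kg

1306.5 = 10·W + 6.25(158) − 5(35) − 161
10·W = 1306.5 − 651.5 = 655, so W = 65.5 kg.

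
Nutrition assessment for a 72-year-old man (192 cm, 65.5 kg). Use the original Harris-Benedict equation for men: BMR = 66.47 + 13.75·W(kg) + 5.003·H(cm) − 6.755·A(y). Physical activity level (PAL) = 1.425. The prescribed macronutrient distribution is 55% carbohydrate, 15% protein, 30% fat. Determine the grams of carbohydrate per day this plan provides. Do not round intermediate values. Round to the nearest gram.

282 g/day

Harris-Benedict: BMR = 66.47 + 13.75(65.5) + 5.003(192) − 6.755(72) = 1441.311 kcal/day.
TEE = 1441.311 × 1.425 = 2053.8682 kcal/day.
Carbohydrate energy = 55% × 2053.8682 = 1129.6275 kcal.
Carbohydrate = 1129.6275 ÷ 4 kcal/g = 282.4069 g.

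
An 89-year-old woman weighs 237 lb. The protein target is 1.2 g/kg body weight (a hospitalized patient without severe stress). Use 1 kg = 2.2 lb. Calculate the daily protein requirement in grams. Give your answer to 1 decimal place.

Weight in kg = 237 ÷ 2.2 = 107.7273 kg.
Protein = 1.2 g/kg × 107.7273 kg = 129.2727 g/day.

129.3 g/day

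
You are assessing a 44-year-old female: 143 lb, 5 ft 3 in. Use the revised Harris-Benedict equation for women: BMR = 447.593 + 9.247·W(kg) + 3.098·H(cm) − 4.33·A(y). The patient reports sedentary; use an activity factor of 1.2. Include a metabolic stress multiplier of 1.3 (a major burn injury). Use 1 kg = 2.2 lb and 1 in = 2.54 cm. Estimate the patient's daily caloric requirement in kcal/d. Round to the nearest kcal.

Convert to metric: weight = 143 ÷ 2.2 = 65 kg; height = (5×12 + 3) × 2.54 = 63 × 2.54 = 160.02 cm.
Harris-Benedict: BMR = 447.593 + 9.247(65) + 3.098(160.02) − 4.33(44) = 1353.87 kcal/day.
TEE = BMR × activity factor = 1353.87 × 1.2 = 1624.644 kcal/day.
Apply stress factor: 1624.644 × 1.3 = 2112.0371 kcal/day.

2112 kcal/d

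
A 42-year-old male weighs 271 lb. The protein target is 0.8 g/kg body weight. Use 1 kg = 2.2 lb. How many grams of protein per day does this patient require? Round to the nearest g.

Weight in kg = 271 ÷ 2.2 = 123.1818 kg.
Protein = 0.8 g/kg × 123.1818 kg = 98.5455 g/day.

99 g/day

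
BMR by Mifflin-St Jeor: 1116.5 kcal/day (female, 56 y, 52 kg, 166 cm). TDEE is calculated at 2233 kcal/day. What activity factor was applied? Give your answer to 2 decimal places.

Activity factor = TEE ÷ BMR = 2233 ÷ 1116.5 = 2.

2.00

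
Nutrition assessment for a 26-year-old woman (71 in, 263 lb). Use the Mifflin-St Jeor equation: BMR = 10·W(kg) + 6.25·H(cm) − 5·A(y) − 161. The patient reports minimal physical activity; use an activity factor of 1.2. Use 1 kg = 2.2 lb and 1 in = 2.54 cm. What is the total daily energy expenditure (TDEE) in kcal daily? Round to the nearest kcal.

Convert to metric: weight = 263 ÷ 2.2 = 119.5455 kg; height = 71 × 2.54 = 180.34 cm.
Mifflin-St Jeor (female): BMR = 10(119.5455) + 6.25(180.34) − 5(26) − 161 = 1195.4545 + 1127.125 − 130 − 161 = 2031.5795 kcal/day.
TEE = BMR × activity factor = 2031.5795 × 1.2 = 2437.8955 kcal/day.

2438 kcal daily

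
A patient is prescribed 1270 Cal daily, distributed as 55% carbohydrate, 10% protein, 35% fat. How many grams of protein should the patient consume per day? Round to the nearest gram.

32 g/day

Protein energy = 10% × 1270 = 127 kcal.
At 4 kcal/g: 127 ÷ 4 = 31.75 g.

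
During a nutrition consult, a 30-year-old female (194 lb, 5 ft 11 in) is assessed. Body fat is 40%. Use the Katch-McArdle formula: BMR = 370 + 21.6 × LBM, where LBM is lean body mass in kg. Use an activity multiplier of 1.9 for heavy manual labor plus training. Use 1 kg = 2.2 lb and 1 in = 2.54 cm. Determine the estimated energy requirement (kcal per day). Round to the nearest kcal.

2874 kcal per day

Convert to metric: weight = 194 ÷ 2.2 = 88.1818 kg; height = (5×12 + 11) × 2.54 = 71 × 2.54 = 180.34 cm.
LBM = 88.1818 × (1 − 0.4) = 52.9091 kg. Katch-McArdle: BMR = 370 + 21.6 × 52.9091 = 1512.8364 kcal/day.
TEE = BMR × activity factor = 1512.8364 × 1.9 = 2874.3891 kcal/day.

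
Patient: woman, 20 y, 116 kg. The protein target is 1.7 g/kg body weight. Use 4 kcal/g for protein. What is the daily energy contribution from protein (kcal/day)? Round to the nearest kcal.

789 kcal/day

Protein = 1.7 g/kg × 116 kg = 197.2 g/day.
Protein energy = 197.2 g × 4 kcal/g = 788.8 kcal/day.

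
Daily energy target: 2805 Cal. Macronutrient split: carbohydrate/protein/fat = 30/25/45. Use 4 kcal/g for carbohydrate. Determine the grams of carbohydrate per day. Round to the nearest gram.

Carbohydrate energy = 30% × 2805 = 841.5 kcal.
At 4 kcal/g: 841.5 ÷ 4 = 210.375 g.

210 g/day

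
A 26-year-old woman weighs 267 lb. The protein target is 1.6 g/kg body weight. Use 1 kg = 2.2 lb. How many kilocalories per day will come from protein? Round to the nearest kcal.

Weight in kg = 267 ÷ 2.2 = 121.3636 kg.
Protein = 1.6 g/kg × 121.3636 kg = 194.1818 g/day.
Protein energy = 194.1818 g × 4 kcal/g = 776.7273 kcal/day.

777 kcal/day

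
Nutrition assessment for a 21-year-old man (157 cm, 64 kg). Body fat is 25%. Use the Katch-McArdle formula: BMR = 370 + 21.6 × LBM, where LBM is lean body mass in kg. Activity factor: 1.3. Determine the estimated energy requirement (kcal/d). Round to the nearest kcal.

1829 kcal/d

LBM = 64 × (1 − 0.25) = 48 kg. Katch-McArdle: BMR = 370 + 21.6 × 48 = 1406.8 kcal/day.
TEE = BMR × activity factor = 1406.8 × 1.3 = 1828.84 kcal/day.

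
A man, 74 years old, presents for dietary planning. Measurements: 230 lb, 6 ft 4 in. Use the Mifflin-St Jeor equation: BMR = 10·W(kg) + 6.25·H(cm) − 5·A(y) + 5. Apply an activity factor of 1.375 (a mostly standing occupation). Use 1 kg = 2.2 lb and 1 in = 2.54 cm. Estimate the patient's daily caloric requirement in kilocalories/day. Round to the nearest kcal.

2595 kilocalories/day

Convert to metric: weight = 230 ÷ 2.2 = 104.5455 kg; height = (6×12 + 4) × 2.54 = 76 × 2.54 = 193.04 cm.
Mifflin-St Jeor (male): BMR = 10(104.5455) + 6.25(193.04) − 5(74) + 5 = 1045.4545 + 1206.5 − 370 + 5 = 1886.9545 kcal/day.
TEE = BMR × activity factor = 1886.9545 × 1.375 = 2594.5625 kcal/day.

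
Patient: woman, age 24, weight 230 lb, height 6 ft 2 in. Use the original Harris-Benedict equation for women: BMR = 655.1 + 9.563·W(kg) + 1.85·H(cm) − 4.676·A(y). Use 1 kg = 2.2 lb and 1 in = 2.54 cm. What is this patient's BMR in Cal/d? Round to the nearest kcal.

1890 Cal/d

Convert to metric: weight = 230 ÷ 2.2 = 104.5455 kg; height = (6×12 + 2) × 2.54 = 74 × 2.54 = 187.96 cm.
Harris-Benedict: BMR = 655.1 + 9.563(104.5455) + 1.85(187.96) − 4.676(24) = 1890.3702 kcal/day.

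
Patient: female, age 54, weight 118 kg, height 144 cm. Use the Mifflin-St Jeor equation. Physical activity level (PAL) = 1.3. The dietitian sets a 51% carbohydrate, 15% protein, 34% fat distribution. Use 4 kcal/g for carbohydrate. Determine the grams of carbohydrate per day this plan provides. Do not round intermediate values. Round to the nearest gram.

Mifflin-St Jeor (female): BMR = 10(118) + 6.25(144) − 5(54) − 161 = 1180 + 900 − 270 − 161 = 1649 kcal/day.
TEE = 1649 × 1.3 = 2143.7 kcal/day.
Carbohydrate energy = 51% × 2143.7 = 1093.287 kcal.
Carbohydrate = 1093.287 ÷ 4 kcal/g = 273.3218 g.

273 g/day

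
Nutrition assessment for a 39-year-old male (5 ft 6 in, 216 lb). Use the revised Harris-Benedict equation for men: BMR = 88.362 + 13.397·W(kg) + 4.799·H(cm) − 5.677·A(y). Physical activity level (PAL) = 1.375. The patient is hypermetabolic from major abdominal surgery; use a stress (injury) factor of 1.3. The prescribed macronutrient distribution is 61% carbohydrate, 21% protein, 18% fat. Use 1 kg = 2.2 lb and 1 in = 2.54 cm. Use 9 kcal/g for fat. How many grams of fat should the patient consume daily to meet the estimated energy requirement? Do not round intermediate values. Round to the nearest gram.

71 g/day

Convert to metric: weight = 216 ÷ 2.2 = 98.1818 kg; height = (5×12 + 6) × 2.54 = 66 × 2.54 = 167.64 cm.
Harris-Benedict: BMR = 88.362 + 13.397(98.1818) + 4.799(167.64) − 5.677(39) = 1986.8052 kcal/day.
TEE = 1986.8052 × 1.375 = 2731.8571 kcal/day.
With stress factor 1.3: 2731.8571 × 1.3 = 3551.4143 kcal/day.
Fat energy = 18% × 3551.4143 = 639.2546 kcal.
Fat = 639.2546 ÷ 9 kcal/g = 71.0283 g.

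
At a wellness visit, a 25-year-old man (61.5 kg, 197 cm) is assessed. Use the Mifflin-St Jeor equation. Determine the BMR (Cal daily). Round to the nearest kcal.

1726 Cal daily

Mifflin-St Jeor (male): BMR = 10(61.5) + 6.25(197) − 5(25) + 5 = 615 + 1231.25 − 125 + 5 = 1726.25 kcal/day.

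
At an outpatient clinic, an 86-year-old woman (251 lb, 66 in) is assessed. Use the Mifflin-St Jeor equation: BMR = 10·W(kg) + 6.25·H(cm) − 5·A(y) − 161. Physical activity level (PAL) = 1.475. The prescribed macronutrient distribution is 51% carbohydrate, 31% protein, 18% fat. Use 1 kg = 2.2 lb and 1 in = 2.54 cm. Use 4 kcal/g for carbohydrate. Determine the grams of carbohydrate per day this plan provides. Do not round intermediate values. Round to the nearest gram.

300 g/day

Convert to metric: weight = 251 ÷ 2.2 = 114.0909 kg; height = 66 × 2.54 = 167.64 cm.
Mifflin-St Jeor (female): BMR = 10(114.0909) + 6.25(167.64) − 5(86) − 161 = 1140.9091 + 1047.75 − 430 − 161 = 1597.6591 kcal/day.
TEE = 1597.6591 × 1.475 = 2356.5472 kcal/day.
Carbohydrate energy = 51% × 2356.5472 = 1201.8391 kcal.
Carbohydrate = 1201.8391 ÷ 4 kcal/g = 300.4598 g.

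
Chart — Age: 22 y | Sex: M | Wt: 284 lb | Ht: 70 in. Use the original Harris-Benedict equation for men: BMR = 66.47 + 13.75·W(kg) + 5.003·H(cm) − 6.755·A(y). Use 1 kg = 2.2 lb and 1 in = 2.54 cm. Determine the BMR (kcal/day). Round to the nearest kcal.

2582 kcal/day

Convert to metric: weight = 284 ÷ 2.2 = 129.0909 kg; height = 70 × 2.54 = 177.8 cm.
Harris-Benedict: BMR = 66.47 + 13.75(129.0909) + 5.003(177.8) − 6.755(22) = 2582.3934 kcal/day.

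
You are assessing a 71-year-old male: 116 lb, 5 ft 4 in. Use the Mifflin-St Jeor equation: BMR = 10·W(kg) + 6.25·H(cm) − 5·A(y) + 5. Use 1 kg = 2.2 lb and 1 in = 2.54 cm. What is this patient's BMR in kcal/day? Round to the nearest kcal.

1193 kcal/day

Convert to metric: weight = 116 ÷ 2.2 = 52.7273 kg; height = (5×12 + 4) × 2.54 = 64 × 2.54 = 162.56 cm.
Mifflin-St Jeor (male): BMR = 10(52.7273) + 6.25(162.56) − 5(71) + 5 = 527.2727 + 1016 − 355 + 5 = 1193.2727 kcal/day.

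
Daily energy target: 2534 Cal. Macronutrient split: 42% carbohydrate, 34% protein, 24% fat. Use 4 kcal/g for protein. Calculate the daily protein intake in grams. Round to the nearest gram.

215 g/day

Protein energy = 34% × 2534 = 861.56 kcal.
At 4 kcal/g: 861.56 ÷ 4 = 215.39 g.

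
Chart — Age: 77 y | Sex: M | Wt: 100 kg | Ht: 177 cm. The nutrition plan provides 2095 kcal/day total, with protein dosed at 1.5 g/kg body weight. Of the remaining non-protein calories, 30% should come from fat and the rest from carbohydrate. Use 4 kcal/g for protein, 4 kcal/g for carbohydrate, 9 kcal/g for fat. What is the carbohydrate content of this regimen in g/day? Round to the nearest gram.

262 g/day

Protein = 1.5 × 100 = 150 g → 150 × 4 = 600 kcal.
Non-protein calories = 2095 − 600 = 1495 kcal.
Fat: 30% × 1495 = 448.5 kcal; carbohydrate: 1046.5 kcal.
Carbohydrate: 1046.5 kcal ÷ 4 kcal/g = 261.625 g.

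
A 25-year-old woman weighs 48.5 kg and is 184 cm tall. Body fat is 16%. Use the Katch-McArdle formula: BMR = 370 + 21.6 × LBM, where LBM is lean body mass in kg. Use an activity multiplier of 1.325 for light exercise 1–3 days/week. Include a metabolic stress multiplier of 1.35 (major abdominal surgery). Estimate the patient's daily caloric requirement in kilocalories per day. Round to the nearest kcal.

LBM = 48.5 × (1 − 0.16) = 40.74 kg. Katch-McArdle: BMR = 370 + 21.6 × 40.74 = 1249.984 kcal/day.
TEE = BMR × activity factor = 1249.984 × 1.325 = 1656.2288 kcal/day.
Apply stress factor: 1656.2288 × 1.35 = 2235.9089 kcal/day.

2236 kilocalories per day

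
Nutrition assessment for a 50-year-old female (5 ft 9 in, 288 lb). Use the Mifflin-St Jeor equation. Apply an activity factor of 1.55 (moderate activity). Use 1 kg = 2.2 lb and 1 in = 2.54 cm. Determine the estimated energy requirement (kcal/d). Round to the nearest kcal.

Convert to metric: weight = 288 ÷ 2.2 = 130.9091 kg; height = (5×12 + 9) × 2.54 = 69 × 2.54 = 175.26 cm.
Mifflin-St Jeor (female): BMR = 10(130.9091) + 6.25(175.26) − 5(50) − 161 = 1309.0909 + 1095.375 − 250 − 161 = 1993.4659 kcal/day.
TEE = BMR × activity factor = 1993.4659 × 1.55 = 3089.8722 kcal/day.

3090 kcal/d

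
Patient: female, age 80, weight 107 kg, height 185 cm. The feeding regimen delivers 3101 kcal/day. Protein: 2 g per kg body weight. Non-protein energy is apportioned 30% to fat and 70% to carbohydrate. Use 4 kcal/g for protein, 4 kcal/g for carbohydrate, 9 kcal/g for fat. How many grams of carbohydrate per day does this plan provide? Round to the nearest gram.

Protein = 2 × 107 = 214 g → 214 × 4 = 856 kcal.
Non-protein calories = 3101 − 856 = 2245 kcal.
Fat: 30% × 2245 = 673.5 kcal; carbohydrate: 1571.5 kcal.
Carbohydrate: 1571.5 kcal ÷ 4 kcal/g = 392.875 g.

393 g/day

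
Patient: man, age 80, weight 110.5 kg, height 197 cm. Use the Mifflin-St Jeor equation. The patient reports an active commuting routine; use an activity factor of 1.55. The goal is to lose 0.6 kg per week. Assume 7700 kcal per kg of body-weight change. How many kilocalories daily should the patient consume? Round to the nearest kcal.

2349 kilocalories daily

Mifflin-St Jeor (male): BMR = 10(110.5) + 6.25(197) − 5(80) + 5 = 1105 + 1231.25 − 400 + 5 = 1941.25 kcal/day.
TEE = 1941.25 × 1.55 = 3008.9375 kcal/day.
Required daily deficit = 0.6 × 7700 ÷ 7 = 660 kcal/day.
Target intake = 3008.9375 − 660 = 2348.9375 kcal/day.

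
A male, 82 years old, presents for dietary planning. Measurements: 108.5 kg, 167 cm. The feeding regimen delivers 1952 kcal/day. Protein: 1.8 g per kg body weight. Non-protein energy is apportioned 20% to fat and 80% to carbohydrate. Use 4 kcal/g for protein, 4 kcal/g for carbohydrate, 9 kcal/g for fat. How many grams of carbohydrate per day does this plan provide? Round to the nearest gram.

234 g/day

Protein = 1.8 × 108.5 = 195.3 g → 195.3 × 4 = 781.2 kcal.
Non-protein calories = 1952 − 781.2 = 1170.8 kcal.
Fat: 20% × 1170.8 = 234.16 kcal; carbohydrate: 936.64 kcal.
Carbohydrate: 936.64 kcal ÷ 4 kcal/g = 234.16 g.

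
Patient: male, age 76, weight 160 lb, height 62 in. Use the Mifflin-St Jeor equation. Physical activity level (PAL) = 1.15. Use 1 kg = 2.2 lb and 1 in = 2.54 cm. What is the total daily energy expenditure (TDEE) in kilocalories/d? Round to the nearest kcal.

Convert to metric: weight = 160 ÷ 2.2 = 72.7273 kg; height = 62 × 2.54 = 157.48 cm.
Mifflin-St Jeor (male): BMR = 10(72.7273) + 6.25(157.48) − 5(76) + 5 = 727.2727 + 984.25 − 380 + 5 = 1336.5227 kcal/day.
TEE = BMR × activity factor = 1336.5227 × 1.15 = 1537.0011 kcal/day.

1537 kilocalories/d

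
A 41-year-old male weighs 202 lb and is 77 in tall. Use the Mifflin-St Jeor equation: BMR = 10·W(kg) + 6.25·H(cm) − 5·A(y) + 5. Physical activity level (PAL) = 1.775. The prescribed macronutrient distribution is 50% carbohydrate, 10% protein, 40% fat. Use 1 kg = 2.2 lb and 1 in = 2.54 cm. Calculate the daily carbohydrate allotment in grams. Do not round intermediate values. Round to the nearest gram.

431 g/day

Convert to metric: weight = 202 ÷ 2.2 = 91.8182 kg; height = 77 × 2.54 = 195.58 cm.
Mifflin-St Jeor (male): BMR = 10(91.8182) + 6.25(195.58) − 5(41) + 5 = 918.1818 + 1222.375 − 205 + 5 = 1940.5568 kcal/day.
TEE = 1940.5568 × 1.775 = 3444.4884 kcal/day.
Carbohydrate energy = 50% × 3444.4884 = 1722.2442 kcal.
Carbohydrate = 1722.2442 ÷ 4 kcal/g = 430.561 g.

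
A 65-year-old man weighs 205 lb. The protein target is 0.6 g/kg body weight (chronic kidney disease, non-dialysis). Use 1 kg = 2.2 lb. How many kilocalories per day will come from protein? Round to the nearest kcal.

224 kcal/day

Weight in kg = 205 ÷ 2.2 = 93.1818 kg.
Protein = 0.6 g/kg × 93.1818 kg = 55.9091 g/day.
Protein energy = 55.9091 g × 4 kcal/g = 223.6364 kcal/day.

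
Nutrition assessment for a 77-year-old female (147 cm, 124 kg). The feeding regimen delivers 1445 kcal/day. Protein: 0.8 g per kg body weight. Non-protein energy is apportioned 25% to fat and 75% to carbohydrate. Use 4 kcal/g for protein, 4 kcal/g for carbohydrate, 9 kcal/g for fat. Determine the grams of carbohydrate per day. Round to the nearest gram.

197 g/day

Protein = 0.8 × 124 = 99.2 g → 99.2 × 4 = 396.8 kcal.
Non-protein calories = 1445 − 396.8 = 1048.2 kcal.
Fat: 25% × 1048.2 = 262.05 kcal; carbohydrate: 786.15 kcal.
Carbohydrate: 786.15 kcal ÷ 4 kcal/g = 196.5375 g.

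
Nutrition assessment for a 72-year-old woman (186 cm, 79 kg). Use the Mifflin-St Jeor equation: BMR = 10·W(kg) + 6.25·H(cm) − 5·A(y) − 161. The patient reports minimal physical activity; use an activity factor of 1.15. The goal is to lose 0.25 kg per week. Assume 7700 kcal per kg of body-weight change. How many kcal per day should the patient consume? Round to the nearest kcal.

Mifflin-St Jeor (female): BMR = 10(79) + 6.25(186) − 5(72) − 161 = 790 + 1162.5 − 360 − 161 = 1431.5 kcal/day.
TEE = 1431.5 × 1.15 = 1646.225 kcal/day.
Required daily deficit = 0.25 × 7700 ÷ 7 = 275 kcal/day.
Target intake = 1646.225 − 275 = 1371.225 kcal/day.

1371 kcal per day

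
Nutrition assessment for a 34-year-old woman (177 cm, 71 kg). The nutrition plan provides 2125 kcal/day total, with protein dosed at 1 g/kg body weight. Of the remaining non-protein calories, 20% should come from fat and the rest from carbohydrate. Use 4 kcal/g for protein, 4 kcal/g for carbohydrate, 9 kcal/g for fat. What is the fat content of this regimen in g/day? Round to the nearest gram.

41 g/day

Protein = 1 × 71 = 71 g → 71 × 4 = 284 kcal.
Non-protein calories = 2125 − 284 = 1841 kcal.
Fat: 20% × 1841 = 368.2 kcal; carbohydrate: 1472.8 kcal.
Fat: 368.2 kcal ÷ 9 kcal/g = 40.9111 g.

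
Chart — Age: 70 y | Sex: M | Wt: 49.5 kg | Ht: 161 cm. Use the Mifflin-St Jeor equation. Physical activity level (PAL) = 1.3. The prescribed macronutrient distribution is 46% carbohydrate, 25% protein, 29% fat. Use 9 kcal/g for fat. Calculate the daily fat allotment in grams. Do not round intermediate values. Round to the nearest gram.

Mifflin-St Jeor (male): BMR = 10(49.5) + 6.25(161) − 5(70) + 5 = 495 + 1006.25 − 350 + 5 = 1156.25 kcal/day.
TEE = 1156.25 × 1.3 = 1503.125 kcal/day.
Fat energy = 29% × 1503.125 = 435.9063 kcal.
Fat = 435.9063 ÷ 9 kcal/g = 48.434 g.

48 g/day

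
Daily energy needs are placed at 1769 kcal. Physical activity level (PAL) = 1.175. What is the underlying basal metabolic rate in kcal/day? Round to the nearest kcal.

BMR = TEE ÷ activity factor = 1769 ÷ 1.175 = 1505.5319 kcal/day.

1506 kcal/day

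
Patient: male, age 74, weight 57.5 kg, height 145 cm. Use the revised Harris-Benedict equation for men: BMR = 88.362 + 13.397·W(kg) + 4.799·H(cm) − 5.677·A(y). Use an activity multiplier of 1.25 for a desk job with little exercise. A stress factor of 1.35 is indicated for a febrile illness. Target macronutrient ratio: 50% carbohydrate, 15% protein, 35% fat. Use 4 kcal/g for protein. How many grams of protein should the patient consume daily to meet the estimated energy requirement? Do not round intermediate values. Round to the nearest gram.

Harris-Benedict: BMR = 88.362 + 13.397(57.5) + 4.799(145) − 5.677(74) = 1134.4465 kcal/day.
TEE = 1134.4465 × 1.25 = 1418.0581 kcal/day.
With stress factor 1.35: 1418.0581 × 1.35 = 1914.3785 kcal/day.
Protein energy = 15% × 1914.3785 = 287.1568 kcal.
Protein = 287.1568 ÷ 4 kcal/g = 71.7892 g.

72 g/day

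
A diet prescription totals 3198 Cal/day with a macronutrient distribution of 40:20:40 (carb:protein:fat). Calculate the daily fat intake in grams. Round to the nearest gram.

142 g/day

Fat energy = 40% × 3198 = 1279.2 kcal.
At 9 kcal/g: 1279.2 ÷ 9 = 142.1333 g.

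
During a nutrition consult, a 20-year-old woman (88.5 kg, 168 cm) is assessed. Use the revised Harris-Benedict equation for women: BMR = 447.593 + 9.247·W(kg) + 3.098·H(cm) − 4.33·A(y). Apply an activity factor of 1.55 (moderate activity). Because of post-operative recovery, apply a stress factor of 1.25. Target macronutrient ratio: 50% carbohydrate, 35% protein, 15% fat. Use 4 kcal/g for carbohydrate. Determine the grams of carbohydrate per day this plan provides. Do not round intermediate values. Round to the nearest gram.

Harris-Benedict: BMR = 447.593 + 9.247(88.5) + 3.098(168) − 4.33(20) = 1699.8165 kcal/day.
TEE = 1699.8165 × 1.55 = 2634.7156 kcal/day.
With stress factor 1.25: 2634.7156 × 1.25 = 3293.3945 kcal/day.
Carbohydrate energy = 50% × 3293.3945 = 1646.6972 kcal.
Carbohydrate = 1646.6972 ÷ 4 kcal/g = 411.6743 g.

412 g/day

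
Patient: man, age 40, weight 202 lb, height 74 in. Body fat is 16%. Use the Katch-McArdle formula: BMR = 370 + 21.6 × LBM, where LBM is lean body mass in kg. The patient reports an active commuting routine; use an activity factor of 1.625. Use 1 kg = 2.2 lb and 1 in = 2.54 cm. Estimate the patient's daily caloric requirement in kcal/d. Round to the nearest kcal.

Convert to metric: weight = 202 ÷ 2.2 = 91.8182 kg; height = 74 × 2.54 = 187.96 cm.
LBM = 91.8182 × (1 − 0.16) = 77.1273 kg. Katch-McArdle: BMR = 370 + 21.6 × 77.1273 = 2035.9491 kcal/day.
TEE = BMR × activity factor = 2035.9491 × 1.625 = 3308.4173 kcal/day.

3308 kcal/d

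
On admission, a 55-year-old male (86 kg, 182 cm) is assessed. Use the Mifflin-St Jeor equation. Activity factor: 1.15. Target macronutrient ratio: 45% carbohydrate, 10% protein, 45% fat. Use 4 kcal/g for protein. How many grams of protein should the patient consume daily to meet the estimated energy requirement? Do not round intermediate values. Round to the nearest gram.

Mifflin-St Jeor (male): BMR = 10(86) + 6.25(182) − 5(55) + 5 = 860 + 1137.5 − 275 + 5 = 1727.5 kcal/day.
TEE = 1727.5 × 1.15 = 1986.625 kcal/day.
Protein energy = 10% × 1986.625 = 198.6625 kcal.
Protein = 198.6625 ÷ 4 kcal/g = 49.6656 g.

50 g/day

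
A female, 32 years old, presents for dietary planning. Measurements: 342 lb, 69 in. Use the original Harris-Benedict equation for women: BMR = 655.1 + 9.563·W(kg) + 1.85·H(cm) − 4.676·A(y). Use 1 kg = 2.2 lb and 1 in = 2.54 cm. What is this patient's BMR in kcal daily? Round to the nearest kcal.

Convert to metric: weight = 342 ÷ 2.2 = 155.4545 kg; height = 69 × 2.54 = 175.26 cm.
Harris-Benedict: BMR = 655.1 + 9.563(155.4545) + 1.85(175.26) − 4.676(32) = 2316.3108 kcal/day.

2316 kcal daily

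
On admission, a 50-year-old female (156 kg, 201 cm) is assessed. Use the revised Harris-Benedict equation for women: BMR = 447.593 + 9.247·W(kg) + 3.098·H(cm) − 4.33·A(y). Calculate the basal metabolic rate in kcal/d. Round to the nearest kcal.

Harris-Benedict: BMR = 447.593 + 9.247(156) + 3.098(201) − 4.33(50) = 2296.323 kcal/day.

2296 kcal/d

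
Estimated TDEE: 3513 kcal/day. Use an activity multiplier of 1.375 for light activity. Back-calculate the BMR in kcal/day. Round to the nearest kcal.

2555 kcal/day

BMR = TEE ÷ activity factor = 3513 ÷ 1.375 = 2554.9091 kcal/day.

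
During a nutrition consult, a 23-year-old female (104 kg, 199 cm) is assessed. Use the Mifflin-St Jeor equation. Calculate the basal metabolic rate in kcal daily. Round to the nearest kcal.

Mifflin-St Jeor (female): BMR = 10(104) + 6.25(199) − 5(23) − 161 = 1040 + 1243.75 − 115 − 161 = 2007.75 kcal/day.

2008 kcal daily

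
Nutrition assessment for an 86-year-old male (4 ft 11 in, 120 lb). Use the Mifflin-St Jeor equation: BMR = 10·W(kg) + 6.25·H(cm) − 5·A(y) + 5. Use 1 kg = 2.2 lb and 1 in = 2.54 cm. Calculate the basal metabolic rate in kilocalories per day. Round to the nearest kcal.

Convert to metric: weight = 120 ÷ 2.2 = 54.5455 kg; height = (4×12 + 11) × 2.54 = 59 × 2.54 = 149.86 cm.
Mifflin-St Jeor (male): BMR = 10(54.5455) + 6.25(149.86) − 5(86) + 5 = 545.4545 + 936.625 − 430 + 5 = 1057.0795 kcal/day.

1057 kilocalories per day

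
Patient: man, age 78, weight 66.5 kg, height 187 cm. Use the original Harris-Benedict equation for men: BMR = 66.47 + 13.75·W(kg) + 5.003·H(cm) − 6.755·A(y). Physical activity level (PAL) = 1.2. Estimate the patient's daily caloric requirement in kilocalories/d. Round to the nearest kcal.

1667 kilocalories/d

Harris-Benedict: BMR = 66.47 + 13.75(66.5) + 5.003(187) − 6.755(78) = 1389.516 kcal/day.
TEE = BMR × activity factor = 1389.516 × 1.2 = 1667.4192 kcal/day.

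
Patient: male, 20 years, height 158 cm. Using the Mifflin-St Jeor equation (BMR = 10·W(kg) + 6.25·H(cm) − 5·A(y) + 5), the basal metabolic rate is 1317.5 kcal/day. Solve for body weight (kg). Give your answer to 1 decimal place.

1317.5 = 10·W + 6.25(158) − 5(20) + 5
10·W = 1317.5 − 892.5 = 425, so W = 42.5 kg.

42.5 kg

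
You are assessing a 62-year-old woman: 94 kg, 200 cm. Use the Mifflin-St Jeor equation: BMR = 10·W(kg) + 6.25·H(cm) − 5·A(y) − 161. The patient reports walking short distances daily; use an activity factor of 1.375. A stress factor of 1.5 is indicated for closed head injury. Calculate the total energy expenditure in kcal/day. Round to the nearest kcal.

3545 kcal/day

Mifflin-St Jeor (female): BMR = 10(94) + 6.25(200) − 5(62) − 161 = 940 + 1250 − 310 − 161 = 1719 kcal/day.
TEE = BMR × activity factor = 1719 × 1.375 = 2363.625 kcal/day.
Apply stress factor: 2363.625 × 1.5 = 3545.4375 kcal/day.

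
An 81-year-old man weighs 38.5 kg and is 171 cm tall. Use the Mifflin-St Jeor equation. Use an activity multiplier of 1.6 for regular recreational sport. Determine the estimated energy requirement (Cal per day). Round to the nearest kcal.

Mifflin-St Jeor (male): BMR = 10(38.5) + 6.25(171) − 5(81) + 5 = 385 + 1068.75 − 405 + 5 = 1053.75 kcal/day.
TEE = BMR × activity factor = 1053.75 × 1.6 = 1686 kcal/day.

1686 Cal per day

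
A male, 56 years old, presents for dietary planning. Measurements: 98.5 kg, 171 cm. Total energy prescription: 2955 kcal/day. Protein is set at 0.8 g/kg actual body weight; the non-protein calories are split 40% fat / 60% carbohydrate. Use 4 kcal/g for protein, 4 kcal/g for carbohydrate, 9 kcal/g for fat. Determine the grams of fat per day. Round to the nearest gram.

117 g/day

Protein = 0.8 × 98.5 = 78.8 g → 78.8 × 4 = 315.2 kcal.
Non-protein calories = 2955 − 315.2 = 2639.8 kcal.
Fat: 40% × 2639.8 = 1055.92 kcal; carbohydrate: 1583.88 kcal.
Fat: 1055.92 kcal ÷ 9 kcal/g = 117.3244 g.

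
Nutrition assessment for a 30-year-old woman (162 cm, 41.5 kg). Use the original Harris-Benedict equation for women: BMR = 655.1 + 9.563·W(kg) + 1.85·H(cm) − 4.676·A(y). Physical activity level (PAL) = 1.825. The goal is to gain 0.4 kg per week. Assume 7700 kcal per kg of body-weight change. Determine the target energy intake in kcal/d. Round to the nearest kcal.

2651 kcal/d

Harris-Benedict: BMR = 655.1 + 9.563(41.5) + 1.85(162) − 4.676(30) = 1211.3845 kcal/day.
TEE = 1211.3845 × 1.825 = 2210.7767 kcal/day.
Required daily surplus = 0.4 × 7700 ÷ 7 = 440 kcal/day.
Target intake = 2210.7767 + 440 = 2650.7767 kcal/day.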